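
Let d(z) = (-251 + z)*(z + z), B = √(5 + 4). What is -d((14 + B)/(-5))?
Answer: -43248/25 ≈ -1729.9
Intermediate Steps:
B = 3 (B = √9 = 3)
d(z) = 2*z*(-251 + z) (d(z) = (-251 + z)*(2*z) = 2*z*(-251 + z))
-d((14 + B)/(-5)) = -2*(14 + 3)/(-5)*(-251 + (14 + 3)/(-5)) = -2*(-⅕*17)*(-251 - ⅕*17) = -2*(-17)*(-251 - 17/5)/5 = -2*(-17)*(-1272)/(5*5) = -1*43248/25 = -43248/25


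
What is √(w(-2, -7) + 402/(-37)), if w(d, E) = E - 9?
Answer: I*√36778/37 ≈ 5.1831*I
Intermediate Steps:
w(d, E) = -9 + E
√(w(-2, -7) + 402/(-37)) = √((-9 - 7) + 402/(-37)) = √(-16 + 402*(-1/37)) = √(-16 - 402/37) = √(-994/37) = I*√36778/37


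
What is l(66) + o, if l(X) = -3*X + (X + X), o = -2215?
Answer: -2281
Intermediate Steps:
l(X) = -X (l(X) = -3*X + 2*X = -X)
l(66) + o = -1*66 - 2215 = -66 - 2215 = -2281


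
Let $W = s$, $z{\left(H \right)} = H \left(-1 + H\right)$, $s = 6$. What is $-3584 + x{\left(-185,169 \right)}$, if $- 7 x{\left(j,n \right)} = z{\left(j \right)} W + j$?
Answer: $- \frac{231363}{7} \approx -33052.0$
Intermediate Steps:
$W = 6$
$x{\left(j,n \right)} = - \frac{j}{7} - \frac{6 j \left(-1 + j\right)}{7}$ ($x{\left(j,n \right)} = - \frac{j \left(-1 + j\right) 6 + j}{7} = - \frac{6 j \left(-1 + j\right) + j}{7} = - \frac{j + 6 j \left(-1 + j\right)}{7} = - \frac{j}{7} - \frac{6 j \left(-1 + j\right)}{7}$)
$-3584 + x{\left(-185,169 \right)} = -3584 + \frac{1}{7} \left(-185\right) \left(5 - -1110\right) = -3584 + \frac{1}{7} \left(-185\right) \left(5 + 1110\right) = -3584 + \frac{1}{7} \left(-185\right) 1115 = -3584 - \frac{206275}{7} = - \frac{231363}{7}$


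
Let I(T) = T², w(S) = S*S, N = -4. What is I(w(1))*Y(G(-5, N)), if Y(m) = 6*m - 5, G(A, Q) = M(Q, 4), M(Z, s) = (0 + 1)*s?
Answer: 19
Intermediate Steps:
M(Z, s) = s (M(Z, s) = 1*s = s)
G(A, Q) = 4
w(S) = S²
Y(m) = -5 + 6*m
I(w(1))*Y(G(-5, N)) = (1²)²*(-5 + 6*4) = 1²*(-5 + 24) = 1*19 = 19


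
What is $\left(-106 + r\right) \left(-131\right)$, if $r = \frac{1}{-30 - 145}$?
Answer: $\frac{2430181}{175} \approx 13887.0$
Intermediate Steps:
$r = - \frac{1}{175}$ ($r = \frac{1}{-175} = - \frac{1}{175} \approx -0.0057143$)
$\left(-106 + r\right) \left(-131\right) = \left(-106 - \frac{1}{175}\right) \left(-131\right) = \left(- \frac{18551}{175}\right) \left(-131\right) = \frac{2430181}{175}$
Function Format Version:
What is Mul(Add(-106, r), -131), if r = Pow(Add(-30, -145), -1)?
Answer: Rational(2430181, 175) ≈ 13887.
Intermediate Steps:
r = Rational(-1, 175) (r = Pow(-175, -1) = Rational(-1, 175) ≈ -0.0057143)
Mul(Add(-106, r), -131) = Mul(Add(-106, Rational(-1, 175)), -131) = Mul(Rational(-18551, 175), -131) = Rational(2430181, 175)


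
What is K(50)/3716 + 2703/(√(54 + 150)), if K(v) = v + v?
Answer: 25/929 + 53*√51/2 ≈ 189.27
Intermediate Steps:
K(v) = 2*v
K(50)/3716 + 2703/(√(54 + 150)) = (2*50)/3716 + 2703/(√(54 + 150)) = 100*(1/3716) + 2703/(√204) = 25/929 + 2703/((2*√51)) = 25/929 + 2703*(√51/102) = 25/929 + 53*√51/2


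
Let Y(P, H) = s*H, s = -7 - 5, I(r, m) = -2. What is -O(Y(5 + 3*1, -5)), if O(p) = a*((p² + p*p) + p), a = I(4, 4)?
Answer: 14520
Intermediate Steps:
a = -2
s = -12
Y(P, H) = -12*H
O(p) = -4*p² - 2*p (O(p) = -2*((p² + p*p) + p) = -2*((p² + p²) + p) = -2*(2*p² + p) = -2*(p + 2*p²) = -4*p² - 2*p)
-O(Y(5 + 3*1, -5)) = -(-2)*(-12*(-5))*(1 + 2*(-12*(-5))) = -(-2)*60*(1 + 2*60) = -(-2)*60*(1 + 120) = -(-2)*60*121 = -1*(-14520) = 14520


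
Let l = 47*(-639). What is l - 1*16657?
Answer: -46690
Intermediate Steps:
l = -30033
l - 1*16657 = -30033 - 1*16657 = -30033 - 16657 = -46690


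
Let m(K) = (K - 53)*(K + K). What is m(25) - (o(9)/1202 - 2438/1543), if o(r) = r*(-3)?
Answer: -2593588263/1854686 ≈ -1398.4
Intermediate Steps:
o(r) = -3*r
m(K) = 2*K*(-53 + K) (m(K) = (-53 + K)*(2*K) = 2*K*(-53 + K))
m(25) - (o(9)/1202 - 2438/1543) = 2*25*(-53 + 25) - (-3*9/1202 - 2438/1543) = 2*25*(-28) - (-27*1/1202 - 2438*1/1543) = -1400 - (-27/1202 - 2438/1543) = -1400 - 1*(-2972137/1854686) = -1400 + 2972137/1854686 = -2593588263/1854686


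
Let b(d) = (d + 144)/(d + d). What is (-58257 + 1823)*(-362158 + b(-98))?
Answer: 143066264717/7 ≈ 2.0438e+10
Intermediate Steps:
b(d) = (144 + d)/(2*d) (b(d) = (144 + d)/((2*d)) = (144 + d)*(1/(2*d)) = (144 + d)/(2*d))
(-58257 + 1823)*(-362158 + b(-98)) = (-58257 + 1823)*(-362158 + (½)*(144 - 98)/(-98)) = -56434*(-362158 + (½)*(-1/98)*46) = -56434*(-362158 - 23/98) = -56434*(-35491507/98) = 143066264717/7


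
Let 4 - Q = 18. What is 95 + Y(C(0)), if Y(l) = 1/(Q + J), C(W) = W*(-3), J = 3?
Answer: 1044/11 ≈ 94.909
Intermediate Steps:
Q = -14 (Q = 4 - 1*18 = 4 - 18 = -14)
C(W) = -3*W
Y(l) = -1/11 (Y(l) = 1/(-14 + 3) = 1/(-11) = -1/11)
95 + Y(C(0)) = 95 - 1/11 = 1044/11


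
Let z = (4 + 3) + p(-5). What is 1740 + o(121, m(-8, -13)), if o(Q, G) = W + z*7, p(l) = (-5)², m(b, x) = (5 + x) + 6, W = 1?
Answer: 1965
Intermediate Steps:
m(b, x) = 11 + x
p(l) = 25
z = 32 (z = (4 + 3) + 25 = 7 + 25 = 32)
o(Q, G) = 225 (o(Q, G) = 1 + 32*7 = 1 + 224 = 225)
1740 + o(121, m(-8, -13)) = 1740 + 225 = 1965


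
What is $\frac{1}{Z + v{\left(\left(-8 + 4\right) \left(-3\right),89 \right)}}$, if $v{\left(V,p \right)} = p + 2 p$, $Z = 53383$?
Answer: $\frac{1}{53650} \approx 1.8639 \cdot 10^{-5}$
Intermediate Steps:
$v{\left(V,p \right)} = 3 p$
$\frac{1}{Z + v{\left(\left(-8 + 4\right) \left(-3\right),89 \right)}} = \frac{1}{53383 + 3 \cdot 89} = \frac{1}{53383 + 267} = \frac{1}{53650}$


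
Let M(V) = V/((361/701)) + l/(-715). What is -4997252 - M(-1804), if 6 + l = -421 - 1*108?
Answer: -257792340251/51623 ≈ -4.9938e+6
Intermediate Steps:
l = -535 (l = -6 + (-421 - 1*108) = -6 + (-421 - 108) = -6 - 529 = -535)
M(V) = 107/143 + 701*V/361 (M(V) = V/((361/701)) - 535/(-715) = V/((361*(1/701))) - 535*(-1/715) = V/(361/701) + 107/143 = V*(701/361) + 107/143 = 701*V/361 + 107/143 = 107/143 + 701*V/361)
-4997252 - M(-1804) = -4997252 - (107/143 + (701/361)*(-1804)) = -4997252 - (107/143 - 1264604/361) = -4997252 - 1*(-180799745/51623) = -4997252 + 180799745/51623 = -257792340251/51623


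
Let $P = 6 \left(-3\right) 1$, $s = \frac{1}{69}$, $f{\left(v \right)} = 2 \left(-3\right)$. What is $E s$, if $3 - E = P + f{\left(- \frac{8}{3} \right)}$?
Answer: $\frac{9}{23} \approx 0.3913$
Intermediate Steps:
$f{\left(v \right)} = -6$
$s = \frac{1}{69} \approx 0.014493$
$P = -18$ ($P = \left(-18\right) 1 = -18$)
$E = 27$ ($E = 3 - \left(-18 - 6\right) = 3 - -24 = 3 + 24 = 27$)
$E s = 27 \cdot \frac{1}{69} = \frac{9}{23}$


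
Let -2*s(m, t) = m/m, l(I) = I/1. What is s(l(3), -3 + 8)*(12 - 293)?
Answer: 281/2 ≈ 140.50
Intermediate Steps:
l(I) = I (l(I) = I*1 = I)
s(m, t) = -1/2 (s(m, t) = -m/(2*m) = -1/2*1 = -1/2)
s(l(3), -3 + 8)*(12 - 293) = -(12 - 293)/2 = -1/2*(-281) = 281/2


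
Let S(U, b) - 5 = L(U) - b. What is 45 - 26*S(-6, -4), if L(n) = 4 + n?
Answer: -137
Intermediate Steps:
S(U, b) = 9 + U - b (S(U, b) = 5 + ((4 + U) - b) = 5 + (4 + U - b) = 9 + U - b)
45 - 26*S(-6, -4) = 45 - 26*(9 - 6 - 1*(-4)) = 45 - 26*(9 - 6 + 4) = 45 - 26*7 = 45 - 182 = -137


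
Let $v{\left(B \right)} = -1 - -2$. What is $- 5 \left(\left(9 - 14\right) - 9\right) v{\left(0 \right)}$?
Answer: $70$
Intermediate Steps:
$v{\left(B \right)} = 1$ ($v{\left(B \right)} = -1 + 2 = 1$)
$- 5 \left(\left(9 - 14\right) - 9\right) v{\left(0 \right)} = - 5 \left(\left(9 - 14\right) - 9\right) 1 = - 5 \left(-5 - 9\right) 1 = \left(-5\right) \left(-14\right) 1 = 70 \cdot 1 = 70$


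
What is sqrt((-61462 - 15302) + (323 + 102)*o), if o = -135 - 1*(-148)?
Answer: I*sqrt(71239) ≈ 266.91*I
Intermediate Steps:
o = 13 (o = -135 + 148 = 13)
sqrt((-61462 - 15302) + (323 + 102)*o) = sqrt((-61462 - 15302) + (323 + 102)*13) = sqrt(-76764 + 425*13) = sqrt(-76764 + 5525) = sqrt(-71239) = I*sqrt(71239)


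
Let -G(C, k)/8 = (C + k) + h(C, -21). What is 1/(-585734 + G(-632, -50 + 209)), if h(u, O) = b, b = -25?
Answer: -1/581750 ≈ -1.7190e-6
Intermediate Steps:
h(u, O) = -25
G(C, k) = 200 - 8*C - 8*k (G(C, k) = -8*((C + k) - 25) = -8*(-25 + C + k) = 200 - 8*C - 8*k)
1/(-585734 + G(-632, -50 + 209)) = 1/(-585734 + (200 - 8*(-632) - 8*(-50 + 209))) = 1/(-585734 + (200 + 5056 - 8*159)) = 1/(-585734 + (200 + 5056 - 1272)) = 1/(-585734 + 3984) = 1/(-581750) = -1/581750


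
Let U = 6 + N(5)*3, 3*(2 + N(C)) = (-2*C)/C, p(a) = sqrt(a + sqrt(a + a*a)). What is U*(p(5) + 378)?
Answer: -756 - 2*sqrt(5 + sqrt(30)) ≈ -762.47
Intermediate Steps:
p(a) = sqrt(a + sqrt(a + a**2))
N(C) = -8/3 (N(C) = -2 + ((-2*C)/C)/3 = -2 + (1/3)*(-2) = -2 - 2/3 = -8/3)
U = -2 (U = 6 - 8/3*3 = 6 - 8 = -2)
U*(p(5) + 378) = -2*(sqrt(5 + sqrt(5*(1 + 5))) + 378) = -2*(sqrt(5 + sqrt(5*6)) + 378) = -2*(sqrt(5 + sqrt(30)) + 378) = -2*(378 + sqrt(5 + sqrt(30))) = -756 - 2*sqrt(5 + sqrt(30))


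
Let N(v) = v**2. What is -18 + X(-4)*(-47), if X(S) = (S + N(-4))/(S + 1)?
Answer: 170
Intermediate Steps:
X(S) = (16 + S)/(1 + S) (X(S) = (S + (-4)**2)/(S + 1) = (S + 16)/(1 + S) = (16 + S)/(1 + S))
-18 + X(-4)*(-47) = -18 + ((16 - 4)/(1 - 4))*(-47) = -18 + (12/(-3))*(-47) = -18 - 1/3*12*(-47) = -18 - 4*(-47) = -18 + 188 = 170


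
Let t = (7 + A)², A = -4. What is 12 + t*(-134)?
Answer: -1194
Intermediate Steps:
t = 9 (t = (7 - 4)² = 3² = 9)
12 + t*(-134) = 12 + 9*(-134) = 12 - 1206 = -1194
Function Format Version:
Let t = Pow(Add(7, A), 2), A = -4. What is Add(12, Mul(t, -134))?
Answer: -1194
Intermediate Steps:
t = 9 (t = Pow(Add(7, -4), 2) = Pow(3, 2) = 9)
Add(12, Mul(t, -134)) = Add(12, Mul(9, -134)) = Add(12, -1206) = -1194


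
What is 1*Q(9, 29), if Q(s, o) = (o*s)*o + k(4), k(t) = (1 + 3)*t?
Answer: 7585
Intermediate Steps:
k(t) = 4*t
Q(s, o) = 16 + s*o² (Q(s, o) = (o*s)*o + 4*4 = s*o² + 16 = 16 + s*o²)
1*Q(9, 29) = 1*(16 + 9*29²) = 1*(16 + 9*841) = 1*(16 + 7569) = 1*7585 = 7585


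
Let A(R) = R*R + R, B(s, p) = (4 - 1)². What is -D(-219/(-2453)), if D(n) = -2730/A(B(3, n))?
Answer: 91/3 ≈ 30.333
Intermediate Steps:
B(s, p) = 9 (B(s, p) = 3² = 9)
A(R) = R + R² (A(R) = R² + R = R + R²)
D(n) = -91/3 (D(n) = -2730*1/(9*(1 + 9)) = -2730/(9*10) = -2730/90 = -2730*1/90 = -91/3)
-D(-219/(-2453)) = -1*(-91/3) = 91/3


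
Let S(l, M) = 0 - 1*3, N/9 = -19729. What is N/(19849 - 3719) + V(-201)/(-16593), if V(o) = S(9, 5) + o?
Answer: -980993051/89215030 ≈ -10.996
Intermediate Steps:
N = -177561 (N = 9*(-19729) = -177561)
S(l, M) = -3 (S(l, M) = 0 - 3 = -3)
V(o) = -3 + o
N/(19849 - 3719) + V(-201)/(-16593) = -177561/(19849 - 3719) + (-3 - 201)/(-16593) = -177561/16130 - 204*(-1/16593) = -177561*1/16130 + 68/5531 = -177561/16130 + 68/5531 = -980993051/89215030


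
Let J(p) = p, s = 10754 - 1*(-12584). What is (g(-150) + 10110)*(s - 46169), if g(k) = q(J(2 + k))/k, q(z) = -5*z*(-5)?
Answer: -694153724/3 ≈ -2.3138e+8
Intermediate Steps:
s = 23338 (s = 10754 + 12584 = 23338)
q(z) = 25*z
g(k) = (50 + 25*k)/k (g(k) = (25*(2 + k))/k = (50 + 25*k)/k)
(g(-150) + 10110)*(s - 46169) = ((25 + 50/(-150)) + 10110)*(23338 - 46169) = ((25 + 50*(-1/150)) + 10110)*(-22831) = ((25 - ⅓) + 10110)*(-22831) = (74/3 + 10110)*(-22831) = (30404/3)*(-22831) = -694153724/3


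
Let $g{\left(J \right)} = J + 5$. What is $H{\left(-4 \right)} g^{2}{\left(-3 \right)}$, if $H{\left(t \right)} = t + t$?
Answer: $-32$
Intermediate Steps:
$g{\left(J \right)} = 5 + J$
$H{\left(t \right)} = 2 t$
$H{\left(-4 \right)} g^{2}{\left(-3 \right)} = 2 \left(-4\right) \left(5 - 3\right)^{2} = - 8 \cdot 2^{2} = \left(-8\right) 4 = -32$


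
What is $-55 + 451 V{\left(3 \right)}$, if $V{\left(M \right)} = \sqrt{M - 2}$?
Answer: $396$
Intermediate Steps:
$V{\left(M \right)} = \sqrt{-2 + M}$
$-55 + 451 V{\left(3 \right)} = -55 + 451 \sqrt{-2 + 3} = -55 + 451 \sqrt{1} = -55 + 451 \cdot 1 = -55 + 451 = 396$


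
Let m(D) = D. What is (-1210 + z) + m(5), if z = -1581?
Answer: -2786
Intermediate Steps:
(-1210 + z) + m(5) = (-1210 - 1581) + 5 = -2791 + 5 = -2786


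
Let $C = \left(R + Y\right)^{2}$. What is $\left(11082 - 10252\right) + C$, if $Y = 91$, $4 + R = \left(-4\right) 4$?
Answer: $5871$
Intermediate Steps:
$R = -20$ ($R = -4 - 16 = -20$)
$C = 5041$ ($C = \left(-20 + 91\right)^{2} = 71^{2} = 5041$)
$\left(11082 - 10252\right) + C = \left(11082 - 10252\right) + 5041 = 830 + 5041 = 5871$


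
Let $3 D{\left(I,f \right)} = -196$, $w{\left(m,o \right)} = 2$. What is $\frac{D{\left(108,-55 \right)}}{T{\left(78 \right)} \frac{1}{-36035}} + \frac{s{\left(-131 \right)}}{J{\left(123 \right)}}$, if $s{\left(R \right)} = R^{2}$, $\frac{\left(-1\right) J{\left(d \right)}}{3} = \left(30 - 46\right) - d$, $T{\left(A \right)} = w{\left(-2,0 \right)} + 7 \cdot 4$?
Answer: $\frac{98225237}{1251} \approx 78517.0$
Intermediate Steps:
$T{\left(A \right)} = 30$ ($T{\left(A \right)} = 2 + 7 \cdot 4 = 2 + 28 = 30$)
$J{\left(d \right)} = 48 + 3 d$ ($J{\left(d \right)} = - 3 \left(\left(30 - 46\right) - d\right) = - 3 \left(-16 - d\right) = 48 + 3 d$)
$D{\left(I,f \right)} = - \frac{196}{3}$ ($D{\left(I,f \right)} = \frac{1}{3} \left(-196\right) = - \frac{196}{3}$)
$\frac{D{\left(108,-55 \right)}}{T{\left(78 \right)} \frac{1}{-36035}} + \frac{s{\left(-131 \right)}}{J{\left(123 \right)}} = - \frac{196}{3 \frac{30}{-36035}} + \frac{\left(-131\right)^{2}}{48 + 3 \cdot 123} = - \frac{196}{3 \cdot 30 \left(- \frac{1}{36035}\right)} + \frac{17161}{48 + 369} = - \frac{196}{3 \left(- \frac{6}{7207}\right)} + \frac{17161}{417} = \left(- \frac{196}{3}\right) \left(- \frac{7207}{6}\right) + 17161 \cdot \frac{1}{417} = \frac{706286}{9} + \frac{17161}{417} = \frac{98225237}{1251}$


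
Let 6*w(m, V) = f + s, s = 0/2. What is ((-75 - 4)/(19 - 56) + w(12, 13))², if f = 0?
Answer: 6241/1369 ≈ 4.5588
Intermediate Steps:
s = 0 (s = 0*(½) = 0)
w(m, V) = 0 (w(m, V) = (0 + 0)/6 = (⅙)*0 = 0)
((-75 - 4)/(19 - 56) + w(12, 13))² = ((-75 - 4)/(19 - 56) + 0)² = (-79/(-37) + 0)² = (-79*(-1/37) + 0)² = (79/37 + 0)² = (79/37)² = 6241/1369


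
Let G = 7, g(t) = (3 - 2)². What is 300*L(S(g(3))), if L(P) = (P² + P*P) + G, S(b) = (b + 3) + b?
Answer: 17100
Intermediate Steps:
g(t) = 1 (g(t) = 1² = 1)
S(b) = 3 + 2*b (S(b) = (3 + b) + b = 3 + 2*b)
L(P) = 7 + 2*P² (L(P) = (P² + P*P) + 7 = (P² + P²) + 7 = 2*P² + 7 = 7 + 2*P²)
300*L(S(g(3))) = 300*(7 + 2*(3 + 2*1)²) = 300*(7 + 2*(3 + 2)²) = 300*(7 + 2*5²) = 300*(7 + 2*25) = 300*(7 + 50) = 300*57 = 17100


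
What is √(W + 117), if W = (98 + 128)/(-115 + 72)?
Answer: 31*√215/43 ≈ 10.571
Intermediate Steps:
W = -226/43 (W = 226/(-43) = 226*(-1/43) = -226/43 ≈ -5.2558)
√(W + 117) = √(-226/43 + 117) = √(4805/43) = 31*√215/43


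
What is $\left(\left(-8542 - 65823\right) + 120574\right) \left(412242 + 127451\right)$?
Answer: $24938673837$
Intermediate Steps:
$\left(\left(-8542 - 65823\right) + 120574\right) \left(412242 + 127451\right) = \left(\left(-8542 - 65823\right) + 120574\right) 539693 = \left(-74365 + 120574\right) 539693 = 46209 \cdot 539693 = 24938673837$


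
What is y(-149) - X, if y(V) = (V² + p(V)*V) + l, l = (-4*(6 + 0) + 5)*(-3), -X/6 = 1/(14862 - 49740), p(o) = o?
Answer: 258440166/5813 ≈ 44459.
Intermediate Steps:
X = 1/5813 (X = -6/(14862 - 49740) = -6/(-34878) = -6*(-1/34878) = 1/5813 ≈ 0.00017203)
l = 57 (l = (-4*6 + 5)*(-3) = (-24 + 5)*(-3) = -19*(-3) = 57)
y(V) = 57 + 2*V² (y(V) = (V² + V*V) + 57 = (V² + V²) + 57 = 2*V² + 57 = 57 + 2*V²)
y(-149) - X = (57 + 2*(-149)²) - 1*1/5813 = (57 + 2*22201) - 1/5813 = (57 + 44402) - 1/5813 = 44459 - 1/5813 = 258440166/5813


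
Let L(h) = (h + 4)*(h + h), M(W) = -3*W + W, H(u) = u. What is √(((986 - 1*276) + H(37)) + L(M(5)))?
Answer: 17*√3 ≈ 29.445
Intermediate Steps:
M(W) = -2*W
L(h) = 2*h*(4 + h) (L(h) = (4 + h)*(2*h) = 2*h*(4 + h))
√(((986 - 1*276) + H(37)) + L(M(5))) = √(((986 - 1*276) + 37) + 2*(-2*5)*(4 - 2*5)) = √(((986 - 276) + 37) + 2*(-10)*(4 - 10)) = √((710 + 37) + 2*(-10)*(-6)) = √(747 + 120) = √867 = 17*√3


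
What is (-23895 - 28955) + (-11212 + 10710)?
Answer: -53352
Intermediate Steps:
(-23895 - 28955) + (-11212 + 10710) = -52850 - 502 = -53352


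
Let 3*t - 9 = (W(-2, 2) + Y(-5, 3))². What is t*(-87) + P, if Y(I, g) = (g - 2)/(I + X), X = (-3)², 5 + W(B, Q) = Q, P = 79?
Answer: -6421/16 ≈ -401.31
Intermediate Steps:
W(B, Q) = -5 + Q
X = 9
Y(I, g) = (-2 + g)/(9 + I) (Y(I, g) = (g - 2)/(I + 9) = (-2 + g)/(9 + I))
t = 265/48 (t = 3 + ((-5 + 2) + (-2 + 3)/(9 - 5))²/3 = 3 + (-3 + 1/4)²/3 = 3 + (-3 + (¼)*1)²/3 = 3 + (-3 + ¼)²/3 = 3 + (-11/4)²/3 = 3 + (⅓)*(121/16) = 3 + 121/48 = 265/48 ≈ 5.5208)
t*(-87) + P = (265/48)*(-87) + 79 = -7685/16 + 79 = -6421/16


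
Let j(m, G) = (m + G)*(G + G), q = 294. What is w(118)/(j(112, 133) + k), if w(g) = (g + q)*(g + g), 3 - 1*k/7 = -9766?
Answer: 97232/133553 ≈ 0.72804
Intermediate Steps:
k = 68383 (k = 21 - 7*(-9766) = 21 + 68362 = 68383)
j(m, G) = 2*G*(G + m) (j(m, G) = (G + m)*(2*G) = 2*G*(G + m))
w(g) = 2*g*(294 + g) (w(g) = (g + 294)*(g + g) = (294 + g)*(2*g) = 2*g*(294 + g))
w(118)/(j(112, 133) + k) = (2*118*(294 + 118))/(2*133*(133 + 112) + 68383) = (2*118*412)/(2*133*245 + 68383) = 97232/(65170 + 68383) = 97232/133553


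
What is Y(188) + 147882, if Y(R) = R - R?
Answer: 147882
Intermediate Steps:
Y(R) = 0
Y(188) + 147882 = 0 + 147882 = 147882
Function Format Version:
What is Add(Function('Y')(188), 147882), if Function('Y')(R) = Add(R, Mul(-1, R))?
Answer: 147882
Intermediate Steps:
Function('Y')(R) = 0
Add(Function('Y')(188), 147882) = Add(0, 147882) = 147882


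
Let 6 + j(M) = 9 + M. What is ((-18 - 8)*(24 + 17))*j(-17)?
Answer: 14924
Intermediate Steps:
j(M) = 3 + M (j(M) = -6 + (9 + M) = 3 + M)
((-18 - 8)*(24 + 17))*j(-17) = ((-18 - 8)*(24 + 17))*(3 - 17) = -26*41*(-14) = -1066*(-14) = 14924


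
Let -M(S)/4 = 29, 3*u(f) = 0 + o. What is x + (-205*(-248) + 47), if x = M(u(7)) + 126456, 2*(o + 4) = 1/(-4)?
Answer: 177227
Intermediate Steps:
o = -33/8 (o = -4 + (½)/(-4) = -4 + (½)*(-¼) = -4 - ⅛ = -33/8 ≈ -4.1250)
u(f) = -11/8 (u(f) = (0 - 33/8)/3 = (⅓)*(-33/8) = -11/8)
M(S) = -116 (M(S) = -4*29 = -116)
x = 126340 (x = -116 + 126456 = 126340)
x + (-205*(-248) + 47) = 126340 + (-205*(-248) + 47) = 126340 + (50840 + 47) = 126340 + 50887 = 177227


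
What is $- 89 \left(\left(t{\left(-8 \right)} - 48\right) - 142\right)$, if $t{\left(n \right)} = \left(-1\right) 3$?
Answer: $17177$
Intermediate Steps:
$t{\left(n \right)} = -3$
$- 89 \left(\left(t{\left(-8 \right)} - 48\right) - 142\right) = - 89 \left(\left(-3 - 48\right) - 142\right) = - 89 \left(-51 - 142\right) = \left(-89\right) \left(-193\right) = 17177$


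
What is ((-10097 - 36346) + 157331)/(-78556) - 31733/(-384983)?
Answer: -10049294339/7560681137 ≈ -1.3292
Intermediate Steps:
((-10097 - 36346) + 157331)/(-78556) - 31733/(-384983) = (-46443 + 157331)*(-1/78556) - 31733*(-1/384983) = 110888*(-1/78556) + 31733/384983 = -27722/19639 + 31733/384983 = -10049294339/7560681137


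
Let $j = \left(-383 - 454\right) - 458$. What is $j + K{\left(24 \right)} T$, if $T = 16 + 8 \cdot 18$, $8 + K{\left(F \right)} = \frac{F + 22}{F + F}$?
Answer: $- \frac{7265}{3} \approx -2421.7$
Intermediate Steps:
$K{\left(F \right)} = -8 + \frac{22 + F}{2 F}$ ($K{\left(F \right)} = -8 + \frac{F + 22}{F + F} = -8 + \frac{22 + F}{2 F}$)
$T = 160$ ($T = 16 + 144 = 160$)
$j = -1295$ ($j = -837 - 458 = -1295$)
$j + K{\left(24 \right)} T = -1295 + \left(- \frac{15}{2} + \frac{11}{24}\right) 160 = -1295 - \frac{3380}{3} = - \frac{7265}{3}$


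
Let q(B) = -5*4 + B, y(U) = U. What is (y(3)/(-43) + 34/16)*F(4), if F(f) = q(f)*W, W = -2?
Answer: 2828/43 ≈ 65.767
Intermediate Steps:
q(B) = -20 + B
F(f) = 40 - 2*f (F(f) = (-20 + f)*(-2) = 40 - 2*f)
(y(3)/(-43) + 34/16)*F(4) = (3/(-43) + 34/16)*(40 - 2*4) = (3*(-1/43) + 34*(1/16))*(40 - 8) = (-3/43 + 17/8)*32 = (707/344)*32 = 2828/43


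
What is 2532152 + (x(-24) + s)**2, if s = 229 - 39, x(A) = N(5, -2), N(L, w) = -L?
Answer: 2566377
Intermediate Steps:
x(A) = -5 (x(A) = -1*5 = -5)
s = 190
2532152 + (x(-24) + s)**2 = 2532152 + (-5 + 190)**2 = 2532152 + 185**2 = 2532152 + 34225 = 2566377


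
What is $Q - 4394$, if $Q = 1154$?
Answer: $-3240$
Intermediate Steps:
$Q - 4394 = 1154 - 4394 = -3240$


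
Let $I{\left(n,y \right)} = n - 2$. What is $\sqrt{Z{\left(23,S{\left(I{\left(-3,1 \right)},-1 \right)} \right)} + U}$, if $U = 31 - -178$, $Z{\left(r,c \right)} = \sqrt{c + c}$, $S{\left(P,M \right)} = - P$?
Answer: $\sqrt{209 + \sqrt{10}} \approx 14.566$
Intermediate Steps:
$I{\left(n,y \right)} = -2 + n$
$Z{\left(r,c \right)} = \sqrt{2} \sqrt{c}$ ($Z{\left(r,c \right)} = \sqrt{2 c} = \sqrt{2} \sqrt{c}$)
$U = 209$ ($U = 31 + 178 = 209$)
$\sqrt{Z{\left(23,S{\left(I{\left(-3,1 \right)},-1 \right)} \right)} + U} = \sqrt{\sqrt{2} \sqrt{- (-2 - 3)} + 209} = \sqrt{\sqrt{2} \sqrt{\left(-1\right) \left(-5\right)} + 209} = \sqrt{\sqrt{2} \sqrt{5} + 209} = \sqrt{\sqrt{10} + 209} = \sqrt{209 + \sqrt{10}}$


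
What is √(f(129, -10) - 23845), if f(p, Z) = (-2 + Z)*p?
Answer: I*√25393 ≈ 159.35*I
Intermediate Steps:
f(p, Z) = p*(-2 + Z)
√(f(129, -10) - 23845) = √(129*(-2 - 10) - 23845) = √(129*(-12) - 23845) = √(-1548 - 23845) = √(-25393) = I*√25393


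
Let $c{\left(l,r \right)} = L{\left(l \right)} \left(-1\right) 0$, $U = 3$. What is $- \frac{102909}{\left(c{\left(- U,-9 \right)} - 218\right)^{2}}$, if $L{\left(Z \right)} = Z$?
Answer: $- \frac{102909}{47524} \approx -2.1654$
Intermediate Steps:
$c{\left(l,r \right)} = 0$ ($c{\left(l,r \right)} = l \left(-1\right) 0 = - l 0 = 0$)
$- \frac{102909}{\left(c{\left(- U,-9 \right)} - 218\right)^{2}} = - \frac{102909}{\left(0 - 218\right)^{2}} = - \frac{102909}{\left(-218\right)^{2}} = - \frac{102909}{47524}$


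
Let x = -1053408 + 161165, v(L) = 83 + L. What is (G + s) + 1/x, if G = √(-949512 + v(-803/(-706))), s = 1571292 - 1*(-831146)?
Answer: 2143558488433/892243 + I*√473229026126/706 ≈ 2.4024e+6 + 974.39*I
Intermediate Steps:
x = -892243
s = 2402438 (s = 1571292 + 831146 = 2402438)
G = I*√473229026126/706 (G = √(-949512 + (83 - 803/(-706))) = √(-949512 + (83 - 803*(-1/706))) = √(-949512 + (83 + 803/706)) = √(-949512 + 59401/706) = √(-670296071/706) = I*√473229026126/706 ≈ 974.39*I)
(G + s) + 1/x = (I*√473229026126/706 + 2402438) + 1/(-892243) = (2402438 + I*√473229026126/706) - 1/892243 = 2143558488433/892243 + I*√473229026126/706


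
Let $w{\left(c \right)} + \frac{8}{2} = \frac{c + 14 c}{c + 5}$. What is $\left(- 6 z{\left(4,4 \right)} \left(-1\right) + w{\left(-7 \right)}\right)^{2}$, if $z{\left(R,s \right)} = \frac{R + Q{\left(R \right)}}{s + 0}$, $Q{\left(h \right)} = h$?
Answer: $\frac{14641}{4} \approx 3660.3$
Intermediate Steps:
$z{\left(R,s \right)} = \frac{2 R}{s}$ ($z{\left(R,s \right)} = \frac{R + R}{s + 0} = \frac{2 R}{s}$)
$w{\left(c \right)} = -4 + \frac{15 c}{5 + c}$ ($w{\left(c \right)} = -4 + \frac{c + 14 c}{c + 5} = -4 + \frac{15 c}{5 + c}$)
$\left(- 6 z{\left(4,4 \right)} \left(-1\right) + w{\left(-7 \right)}\right)^{2} = \left(- 6 \cdot 2 \cdot 4 \cdot \frac{1}{4} \left(-1\right) + \frac{-20 + 11 \left(-7\right)}{5 - 7}\right)^{2} = \left(- 6 \cdot 2 \cdot 4 \cdot \frac{1}{4} \left(-1\right) + \frac{-20 - 77}{-2}\right)^{2} = \left(\left(-6\right) 2 \left(-1\right) - - \frac{97}{2}\right)^{2} = \left(\left(-12\right) \left(-1\right) + \frac{97}{2}\right)^{2} = \left(12 + \frac{97}{2}\right)^{2} = \left(\frac{121}{2}\right)^{2} = \frac{14641}{4}$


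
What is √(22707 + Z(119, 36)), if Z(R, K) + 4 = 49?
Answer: 12*√158 ≈ 150.84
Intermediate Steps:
Z(R, K) = 45 (Z(R, K) = -4 + 49 = 45)
√(22707 + Z(119, 36)) = √(22707 + 45) = √22752 = 12*√158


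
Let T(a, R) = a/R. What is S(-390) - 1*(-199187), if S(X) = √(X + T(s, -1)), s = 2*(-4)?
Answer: 199187 + I*√382 ≈ 1.9919e+5 + 19.545*I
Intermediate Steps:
s = -8
S(X) = √(8 + X) (S(X) = √(X - 8/(-1)) = √(X - 8*(-1)) = √(X + 8) = √(8 + X))
S(-390) - 1*(-199187) = √(8 - 390) - 1*(-199187) = √(-382) + 199187 = I*√382 + 199187 = 199187 + I*√382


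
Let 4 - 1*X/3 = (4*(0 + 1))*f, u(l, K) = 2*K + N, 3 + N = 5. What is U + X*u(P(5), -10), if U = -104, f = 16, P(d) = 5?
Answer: 3136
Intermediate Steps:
N = 2 (N = -3 + 5 = 2)
u(l, K) = 2 + 2*K (u(l, K) = 2*K + 2 = 2 + 2*K)
X = -180 (X = 12 - 3*4*(0 + 1)*16 = 12 - 3*4*1*16 = 12 - 12*16 = 12 - 3*64 = 12 - 192 = -180)
U + X*u(P(5), -10) = -104 - 180*(2 + 2*(-10)) = -104 - 180*(2 - 20) = -104 - 180*(-18) = -104 + 3240 = 3136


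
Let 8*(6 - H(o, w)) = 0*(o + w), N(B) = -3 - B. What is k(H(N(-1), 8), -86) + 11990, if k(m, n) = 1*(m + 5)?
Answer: 12001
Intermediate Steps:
H(o, w) = 6 (H(o, w) = 6 - 0*(o + w) = 6 - ⅛*0 = 6 + 0 = 6)
k(m, n) = 5 + m (k(m, n) = 1*(5 + m) = 5 + m)
k(H(N(-1), 8), -86) + 11990 = (5 + 6) + 11990 = 11 + 11990 = 12001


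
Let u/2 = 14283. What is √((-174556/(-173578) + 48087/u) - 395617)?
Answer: I*√6305463637509823538/3992294 ≈ 628.98*I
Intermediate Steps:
u = 28566 (u = 2*14283 = 28566)
√((-174556/(-173578) + 48087/u) - 395617) = √((-174556/(-173578) + 48087/28566) - 395617) = √((-174556*(-1/173578) + 48087*(1/28566)) - 395617) = √((87278/86789 + 1781/1058) - 395617) = √(246911333/91822762 - 395617) = √(-36326398722821/91822762) = I*√6305463637509823538/3992294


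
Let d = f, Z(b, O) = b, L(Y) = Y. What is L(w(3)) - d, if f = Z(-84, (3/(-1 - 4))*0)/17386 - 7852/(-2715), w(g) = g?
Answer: 2661079/23601495 ≈ 0.11275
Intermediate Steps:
f = 68143406/23601495 (f = -84/17386 - 7852/(-2715) = -84*1/17386 - 7852*(-1/2715) = -42/8693 + 7852/2715 = 68143406/23601495 ≈ 2.8872)
d = 68143406/23601495 ≈ 2.8872
L(w(3)) - d = 3 - 1*68143406/23601495 = 3 - 68143406/23601495 = 2661079/23601495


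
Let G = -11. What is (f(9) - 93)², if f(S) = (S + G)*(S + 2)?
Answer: 13225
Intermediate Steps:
f(S) = (-11 + S)*(2 + S) (f(S) = (S - 11)*(S + 2) = (-11 + S)*(2 + S))
(f(9) - 93)² = ((-22 + 9² - 9*9) - 93)² = ((-22 + 81 - 81) - 93)² = (-22 - 93)² = (-115)² = 13225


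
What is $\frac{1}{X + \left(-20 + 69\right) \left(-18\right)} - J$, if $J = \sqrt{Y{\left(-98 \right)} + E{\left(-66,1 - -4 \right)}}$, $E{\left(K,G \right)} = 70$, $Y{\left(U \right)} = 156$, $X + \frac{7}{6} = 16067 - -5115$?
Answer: $\frac{6}{121793} - \sqrt{226} \approx -15.033$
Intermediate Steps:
$X = \frac{127085}{6}$ ($X = - \frac{7}{6} + \left(16067 - -5115\right) = - \frac{7}{6} + \left(16067 + 5115\right) = - \frac{7}{6} + 21182 = \frac{127085}{6} \approx 21181.0$)
$J = \sqrt{226}$ ($J = \sqrt{156 + 70} = \sqrt{226} \approx 15.033$)
$\frac{1}{X + \left(-20 + 69\right) \left(-18\right)} - J = \frac{1}{\frac{127085}{6} + \left(-20 + 69\right) \left(-18\right)} - \sqrt{226} = \frac{1}{\frac{127085}{6} + 49 \left(-18\right)} - \sqrt{226} = \frac{1}{\frac{127085}{6} - 882} - \sqrt{226} = \frac{1}{\frac{121793}{6}} - \sqrt{226} = \frac{6}{121793} - \sqrt{226}$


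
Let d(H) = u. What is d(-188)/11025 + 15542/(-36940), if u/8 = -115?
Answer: -4106707/8145270 ≈ -0.50418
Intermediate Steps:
u = -920 (u = 8*(-115) = -920)
d(H) = -920
d(-188)/11025 + 15542/(-36940) = -920/11025 + 15542/(-36940) = -920*1/11025 + 15542*(-1/36940) = -184/2205 - 7771/18470 = -4106707/8145270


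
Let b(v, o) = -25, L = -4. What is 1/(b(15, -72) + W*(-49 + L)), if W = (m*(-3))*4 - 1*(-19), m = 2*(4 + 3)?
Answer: 1/7872 ≈ 0.00012703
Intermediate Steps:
m = 14 (m = 2*7 = 14)
W = -149 (W = (14*(-3))*4 - 1*(-19) = -42*4 + 19 = -168 + 19 = -149)
1/(b(15, -72) + W*(-49 + L)) = 1/(-25 - 149*(-49 - 4)) = 1/(-25 - 149*(-53)) = 1/(-25 + 7897) = 1/7872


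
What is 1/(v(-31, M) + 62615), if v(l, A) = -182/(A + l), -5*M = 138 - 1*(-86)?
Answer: 379/23731995 ≈ 1.5970e-5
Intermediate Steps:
M = -224/5 (M = -(138 - 1*(-86))/5 = -(138 + 86)/5 = -1/5*224 = -224/5 ≈ -44.800)
1/(v(-31, M) + 62615) = 1/(-182/(-224/5 - 31) + 62615) = 1/(-182/(-379/5) + 62615) = 1/(-182*(-5/379) + 62615) = 1/(910/379 + 62615) = 1/(23731995/379) = 379/23731995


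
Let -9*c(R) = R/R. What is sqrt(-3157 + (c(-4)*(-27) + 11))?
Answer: I*sqrt(3143) ≈ 56.062*I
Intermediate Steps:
c(R) = -1/9 (c(R) = -R/(9*R) = -1/9*1 = -1/9)
sqrt(-3157 + (c(-4)*(-27) + 11)) = sqrt(-3157 + (-1/9*(-27) + 11)) = sqrt(-3157 + (3 + 11)) = sqrt(-3157 + 14) = sqrt(-3143) = I*sqrt(3143)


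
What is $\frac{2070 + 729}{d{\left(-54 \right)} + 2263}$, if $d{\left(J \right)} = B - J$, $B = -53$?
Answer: $\frac{2799}{2264} \approx 1.2363$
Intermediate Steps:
$d{\left(J \right)} = -53 - J$
$\frac{2070 + 729}{d{\left(-54 \right)} + 2263} = \frac{2070 + 729}{\left(-53 - -54\right) + 2263} = \frac{2799}{\left(-53 + 54\right) + 2263} = \frac{2799}{1 + 2263} = \frac{2799}{2264}$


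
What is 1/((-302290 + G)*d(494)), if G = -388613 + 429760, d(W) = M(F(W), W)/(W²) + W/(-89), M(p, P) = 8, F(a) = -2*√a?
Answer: 5429801/7870397720324 ≈ 6.8990e-7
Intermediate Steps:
d(W) = 8/W² - W/89 (d(W) = 8/(W²) + W/(-89) = 8/W² + W*(-1/89) = 8/W² - W/89)
G = 41147
1/((-302290 + G)*d(494)) = 1/((-302290 + 41147)*(8/494² - 1/89*494)) = 1/((-261143)*(8*(1/244036) - 494/89)) = -1/(261143*(2/61009 - 494/89)) = -1/(261143*(-30138268/5429801)) = -1/261143*(-5429801/30138268) = 5429801/7870397720324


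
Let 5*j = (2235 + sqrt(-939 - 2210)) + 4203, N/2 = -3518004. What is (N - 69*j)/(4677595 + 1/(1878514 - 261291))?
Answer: -28806187932213/18911785546715 - 111588387*I*sqrt(3149)/37823571093430 ≈ -1.5232 - 0.00016556*I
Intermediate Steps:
N = -7036008 (N = 2*(-3518004) = -7036008)
j = 6438/5 + I*sqrt(3149)/5 (j = ((2235 + sqrt(-939 - 2210)) + 4203)/5 = ((2235 + sqrt(-3149)) + 4203)/5 = ((2235 + I*sqrt(3149)) + 4203)/5 = (6438 + I*sqrt(3149))/5 = 6438/5 + I*sqrt(3149)/5 ≈ 1287.6 + 11.223*I)
(N - 69*j)/(4677595 + 1/(1878514 - 261291)) = (-7036008 - 69*(6438/5 + I*sqrt(3149)/5))/(4677595 + 1/(1878514 - 261291)) = (-7036008 + (-444222/5 - 69*I*sqrt(3149)/5))/(4677595 + 1/1617223) = (-35624262/5 - 69*I*sqrt(3149)/5)/(4677595 + 1/1617223) = (-35624262/5 - 69*I*sqrt(3149)/5)/(7564714218686/1617223) = (-35624262/5 - 69*I*sqrt(3149)/5)*(1617223/7564714218686) = -28806187932213/18911785546715 - 111588387*I*sqrt(3149)/37823571093430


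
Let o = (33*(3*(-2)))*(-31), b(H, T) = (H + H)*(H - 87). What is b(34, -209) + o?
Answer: 2534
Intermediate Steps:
b(H, T) = 2*H*(-87 + H) (b(H, T) = (2*H)*(-87 + H) = 2*H*(-87 + H))
o = 6138 (o = (33*(-6))*(-31) = -198*(-31) = 6138)
b(34, -209) + o = 2*34*(-87 + 34) + 6138 = 2*34*(-53) + 6138 = -3604 + 6138 = 2534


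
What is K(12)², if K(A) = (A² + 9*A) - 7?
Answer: 60025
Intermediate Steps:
K(A) = -7 + A² + 9*A
K(12)² = (-7 + 12² + 9*12)² = (-7 + 144 + 108)² = 245² = 60025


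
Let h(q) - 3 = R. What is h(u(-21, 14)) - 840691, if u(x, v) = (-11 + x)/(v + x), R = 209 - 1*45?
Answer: -840524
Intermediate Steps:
R = 164 (R = 209 - 45 = 164)
u(x, v) = (-11 + x)/(v + x)
h(q) = 167 (h(q) = 3 + 164 = 167)
h(u(-21, 14)) - 840691 = 167 - 840691 = -840524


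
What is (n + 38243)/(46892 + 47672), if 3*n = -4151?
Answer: 55289/141846 ≈ 0.38978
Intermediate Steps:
n = -4151/3 (n = (⅓)*(-4151) = -4151/3 ≈ -1383.7)
(n + 38243)/(46892 + 47672) = (-4151/3 + 38243)/(46892 + 47672) = (110578/3)/94564 = (110578/3)*(1/94564) = 55289/141846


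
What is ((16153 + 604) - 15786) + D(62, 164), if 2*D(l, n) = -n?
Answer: 889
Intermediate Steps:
D(l, n) = -n/2 (D(l, n) = (-n)/2 = -n/2)
((16153 + 604) - 15786) + D(62, 164) = ((16153 + 604) - 15786) - 1/2*164 = (16757 - 15786) - 82 = 971 - 82 = 889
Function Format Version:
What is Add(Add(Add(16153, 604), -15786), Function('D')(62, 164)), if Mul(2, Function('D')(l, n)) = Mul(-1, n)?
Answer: 889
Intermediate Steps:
Function('D')(l, n) = Mul(Rational(-1, 2), n) (Function('D')(l, n) = Mul(Rational(1, 2), Mul(-1, n)) = Mul(Rational(-1, 2), n))
Add(Add(Add(16153, 604), -15786), Function('D')(62, 164)) = Add(Add(Add(16153, 604), -15786), Mul(Rational(-1, 2), 164)) = Add(Add(16757, -15786), -82) = Add(971, -82) = 889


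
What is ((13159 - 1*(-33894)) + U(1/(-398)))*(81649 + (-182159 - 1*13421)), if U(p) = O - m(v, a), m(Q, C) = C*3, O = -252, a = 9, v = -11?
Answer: -5329008594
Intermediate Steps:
m(Q, C) = 3*C
U(p) = -279 (U(p) = -252 - 3*9 = -252 - 1*27 = -252 - 27 = -279)
((13159 - 1*(-33894)) + U(1/(-398)))*(81649 + (-182159 - 1*13421)) = ((13159 - 1*(-33894)) - 279)*(81649 + (-182159 - 1*13421)) = ((13159 + 33894) - 279)*(81649 + (-182159 - 13421)) = (47053 - 279)*(81649 - 195580) = 46774*(-113931) = -5329008594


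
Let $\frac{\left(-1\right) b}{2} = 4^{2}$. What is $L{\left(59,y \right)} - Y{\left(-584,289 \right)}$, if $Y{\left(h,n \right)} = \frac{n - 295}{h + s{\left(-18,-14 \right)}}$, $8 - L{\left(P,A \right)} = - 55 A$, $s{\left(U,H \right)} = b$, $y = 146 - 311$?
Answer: $- \frac{2792639}{308} \approx -9067.0$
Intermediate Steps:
$b = -32$ ($b = - 2 \cdot 4^{2} = \left(-2\right) 16 = -32$)
$y = -165$ ($y = 146 - 311 = -165$)
$s{\left(U,H \right)} = -32$
$L{\left(P,A \right)} = 8 + 55 A$ ($L{\left(P,A \right)} = 8 - - 55 A = 8 + 55 A$)
$Y{\left(h,n \right)} = \frac{-295 + n}{-32 + h}$ ($Y{\left(h,n \right)} = \frac{n - 295}{h - 32} = \frac{-295 + n}{-32 + h}$)
$L{\left(59,y \right)} - Y{\left(-584,289 \right)} = \left(8 + 55 \left(-165\right)\right) - \frac{-295 + 289}{-32 - 584} = \left(8 - 9075\right) - \frac{1}{-616} \left(-6\right) = -9067 - \left(- \frac{1}{616}\right) \left(-6\right) = -9067 - \frac{3}{308} = - \frac{2792639}{308}$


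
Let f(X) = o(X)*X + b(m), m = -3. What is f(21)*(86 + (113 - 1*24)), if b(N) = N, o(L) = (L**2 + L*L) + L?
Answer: 3318000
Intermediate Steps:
o(L) = L + 2*L**2 (o(L) = (L**2 + L**2) + L = 2*L**2 + L = L + 2*L**2)
f(X) = -3 + X**2*(1 + 2*X) (f(X) = (X*(1 + 2*X))*X - 3 = X**2*(1 + 2*X) - 3 = -3 + X**2*(1 + 2*X))
f(21)*(86 + (113 - 1*24)) = (-3 + 21**2*(1 + 2*21))*(86 + (113 - 1*24)) = (-3 + 441*(1 + 42))*(86 + (113 - 24)) = (-3 + 441*43)*(86 + 89) = (-3 + 18963)*175 = 18960*175 = 3318000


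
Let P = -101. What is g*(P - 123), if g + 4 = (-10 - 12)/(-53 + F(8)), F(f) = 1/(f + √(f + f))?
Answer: 509824/635 ≈ 802.87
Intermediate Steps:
F(f) = 1/(f + √2*√f) (F(f) = 1/(f + √(2*f)) = 1/(f + √2*√f))
g = -2276/635 (g = -4 + (-10 - 12)/(-53 + 1/(8 + √2*√8)) = -4 - 22/(-53 + 1/(8 + √2*(2*√2))) = -4 - 22/(-53 + 1/(8 + 4)) = -4 - 22/(-53 + 1/12) = -4 - 22/(-635/12) = -4 - 22*(-12/635) = -4 + 264/635 = -2276/635 ≈ -3.5843)
g*(P - 123) = -2276*(-101 - 123)/635 = -2276/635*(-224) = 509824/635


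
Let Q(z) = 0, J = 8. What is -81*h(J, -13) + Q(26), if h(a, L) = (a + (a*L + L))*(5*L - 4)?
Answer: -609201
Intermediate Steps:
h(a, L) = (-4 + 5*L)*(L + a + L*a) (h(a, L) = (a + (L*a + L))*(-4 + 5*L) = (a + (L + L*a))*(-4 + 5*L) = (L + a + L*a)*(-4 + 5*L) = (-4 + 5*L)*(L + a + L*a))
-81*h(J, -13) + Q(26) = -81*(-4*(-13) - 4*8 + 5*(-13)**2 - 13*8 + 5*8*(-13)**2) + 0 = -81*(52 - 32 + 5*169 - 104 + 5*8*169) + 0 = -81*(52 - 32 + 845 - 104 + 6760) + 0 = -81*7521 + 0 = -609201 + 0 = -609201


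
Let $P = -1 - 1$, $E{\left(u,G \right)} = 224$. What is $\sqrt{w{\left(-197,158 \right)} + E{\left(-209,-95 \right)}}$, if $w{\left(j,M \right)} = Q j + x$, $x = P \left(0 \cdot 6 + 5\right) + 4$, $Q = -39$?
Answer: $\sqrt{7901} \approx 88.888$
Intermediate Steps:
$P = -2$ ($P = -1 - 1 = -2$)
$x = -6$ ($x = - 2 \left(0 \cdot 6 + 5\right) + 4 = - 2 \left(0 + 5\right) + 4 = \left(-2\right) 5 + 4 = -10 + 4 = -6$)
$w{\left(j,M \right)} = -6 - 39 j$ ($w{\left(j,M \right)} = - 39 j - 6 = -6 - 39 j$)
$\sqrt{w{\left(-197,158 \right)} + E{\left(-209,-95 \right)}} = \sqrt{\left(-6 - -7683\right) + 224} = \sqrt{\left(-6 + 7683\right) + 224} = \sqrt{7677 + 224} = \sqrt{7901}$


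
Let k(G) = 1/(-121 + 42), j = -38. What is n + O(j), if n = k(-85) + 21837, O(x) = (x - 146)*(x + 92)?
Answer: 940178/79 ≈ 11901.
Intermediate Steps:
k(G) = -1/79 (k(G) = 1/(-79) = -1/79)
O(x) = (-146 + x)*(92 + x)
n = 1725122/79 (n = -1/79 + 21837 = 1725122/79 ≈ 21837.)
n + O(j) = 1725122/79 + (-13432 + (-38)² - 54*(-38)) = 1725122/79 + (-13432 + 1444 + 2052) = 1725122/79 - 9936 = 940178/79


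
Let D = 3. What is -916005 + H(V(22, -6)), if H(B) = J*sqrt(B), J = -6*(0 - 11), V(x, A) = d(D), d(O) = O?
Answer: -916005 + 66*sqrt(3) ≈ -9.1589e+5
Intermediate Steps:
V(x, A) = 3
J = 66 (J = -6*(-11) = 66)
H(B) = 66*sqrt(B)
-916005 + H(V(22, -6)) = -916005 + 66*sqrt(3)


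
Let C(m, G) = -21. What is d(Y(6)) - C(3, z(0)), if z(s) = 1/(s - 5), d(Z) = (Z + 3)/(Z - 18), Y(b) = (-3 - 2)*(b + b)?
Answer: 565/26 ≈ 21.731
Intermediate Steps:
Y(b) = -10*b
d(Z) = (3 + Z)/(-18 + Z)
z(s) = 1/(-5 + s)
d(Y(6)) - C(3, z(0)) = (3 - 10*6)/(-18 - 10*6) - 1*(-21) = (3 - 60)/(-18 - 60) + 21 = -57/(-78) + 21 = -1/78*(-57) + 21 = 19/26 + 21 = 565/26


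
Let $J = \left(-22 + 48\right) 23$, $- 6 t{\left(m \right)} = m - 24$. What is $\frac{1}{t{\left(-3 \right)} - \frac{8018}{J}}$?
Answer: $- \frac{598}{5327} \approx -0.11226$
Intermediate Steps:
$t{\left(m \right)} = 4 - \frac{m}{6}$ ($t{\left(m \right)} = - \frac{m - 24}{6} = - \frac{-24 + m}{6} = 4 - \frac{m}{6}$)
$J = 598$ ($J = 26 \cdot 23 = 598$)
$\frac{1}{t{\left(-3 \right)} - \frac{8018}{J}} = \frac{1}{\left(4 - - \frac{1}{2}\right) - \frac{8018}{598}} = \frac{1}{\left(4 + \frac{1}{2}\right) - \frac{4009}{299}} = \frac{1}{\frac{9}{2} - \frac{4009}{299}} = \frac{1}{- \frac{5327}{598}} = - \frac{598}{5327}$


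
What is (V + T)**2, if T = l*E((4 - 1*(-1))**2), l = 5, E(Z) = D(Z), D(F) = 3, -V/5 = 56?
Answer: 70225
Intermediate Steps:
V = -280 (V = -5*56 = -280)
E(Z) = 3
T = 15 (T = 5*3 = 15)
(V + T)**2 = (-280 + 15)**2 = (-265)**2 = 70225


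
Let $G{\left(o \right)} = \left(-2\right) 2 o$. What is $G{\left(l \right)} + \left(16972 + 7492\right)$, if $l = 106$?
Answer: $24040$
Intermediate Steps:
$G{\left(o \right)} = - 4 o$
$G{\left(l \right)} + \left(16972 + 7492\right) = \left(-4\right) 106 + \left(16972 + 7492\right) = -424 + 24464 = 24040$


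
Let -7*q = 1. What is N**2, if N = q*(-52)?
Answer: 2704/49 ≈ 55.184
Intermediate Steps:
q = -1/7 (q = -1/7*1 = -1/7 ≈ -0.14286)
N = 52/7 (N = -1/7*(-52) = 52/7 ≈ 7.4286)
N**2 = (52/7)**2 = 2704/49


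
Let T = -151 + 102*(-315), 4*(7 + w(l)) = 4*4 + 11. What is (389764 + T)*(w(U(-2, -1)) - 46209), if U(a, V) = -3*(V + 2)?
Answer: -66076085271/4 ≈ -1.6519e+10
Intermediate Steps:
U(a, V) = -6 - 3*V (U(a, V) = -3*(2 + V) = -6 - 3*V)
w(l) = -1/4 (w(l) = -7 + (4*4 + 11)/4 = -7 + (16 + 11)/4 = -7 + (1/4)*27 = -7 + 27/4 = -1/4)
T = -32281 (T = -151 - 32130 = -32281)
(389764 + T)*(w(U(-2, -1)) - 46209) = (389764 - 32281)*(-1/4 - 46209) = 357483*(-184837/4) = -66076085271/4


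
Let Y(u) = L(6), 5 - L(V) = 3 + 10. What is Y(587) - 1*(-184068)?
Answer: 184060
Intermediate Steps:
L(V) = -8 (L(V) = 5 - (3 + 10) = 5 - 1*13 = 5 - 13 = -8)
Y(u) = -8
Y(587) - 1*(-184068) = -8 - 1*(-184068) = -8 + 184068 = 184060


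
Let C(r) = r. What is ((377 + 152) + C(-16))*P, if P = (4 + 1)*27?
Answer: 69255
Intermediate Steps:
P = 135 (P = 5*27 = 135)
((377 + 152) + C(-16))*P = ((377 + 152) - 16)*135 = (529 - 16)*135 = 513*135 = 69255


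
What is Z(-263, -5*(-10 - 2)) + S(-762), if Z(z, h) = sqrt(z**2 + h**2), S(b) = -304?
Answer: -304 + sqrt(72769) ≈ -34.243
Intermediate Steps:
Z(z, h) = sqrt(h**2 + z**2)
Z(-263, -5*(-10 - 2)) + S(-762) = sqrt((-5*(-10 - 2))**2 + (-263)**2) - 304 = sqrt((-5*(-12))**2 + 69169) - 304 = sqrt(60**2 + 69169) - 304 = sqrt(3600 + 69169) - 304 = sqrt(72769) - 304 = -304 + sqrt(72769)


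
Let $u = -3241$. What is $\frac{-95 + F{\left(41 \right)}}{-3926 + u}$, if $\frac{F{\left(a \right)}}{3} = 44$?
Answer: $- \frac{37}{7167} \approx -0.0051626$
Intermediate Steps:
$F{\left(a \right)} = 132$ ($F{\left(a \right)} = 3 \cdot 44 = 132$)
$\frac{-95 + F{\left(41 \right)}}{-3926 + u} = \frac{-95 + 132}{-3926 - 3241} = \frac{37}{-7167} = 37 \left(- \frac{1}{7167}\right) = - \frac{37}{7167}$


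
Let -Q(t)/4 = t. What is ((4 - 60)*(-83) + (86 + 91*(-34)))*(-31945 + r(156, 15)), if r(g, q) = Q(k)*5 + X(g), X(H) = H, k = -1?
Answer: -52101160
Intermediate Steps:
Q(t) = -4*t
r(g, q) = 20 + g (r(g, q) = -4*(-1)*5 + g = 4*5 + g = 20 + g)
((4 - 60)*(-83) + (86 + 91*(-34)))*(-31945 + r(156, 15)) = ((4 - 60)*(-83) + (86 + 91*(-34)))*(-31945 + (20 + 156)) = (-56*(-83) + (86 - 3094))*(-31945 + 176) = (4648 - 3008)*(-31769) = 1640*(-31769) = -52101160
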